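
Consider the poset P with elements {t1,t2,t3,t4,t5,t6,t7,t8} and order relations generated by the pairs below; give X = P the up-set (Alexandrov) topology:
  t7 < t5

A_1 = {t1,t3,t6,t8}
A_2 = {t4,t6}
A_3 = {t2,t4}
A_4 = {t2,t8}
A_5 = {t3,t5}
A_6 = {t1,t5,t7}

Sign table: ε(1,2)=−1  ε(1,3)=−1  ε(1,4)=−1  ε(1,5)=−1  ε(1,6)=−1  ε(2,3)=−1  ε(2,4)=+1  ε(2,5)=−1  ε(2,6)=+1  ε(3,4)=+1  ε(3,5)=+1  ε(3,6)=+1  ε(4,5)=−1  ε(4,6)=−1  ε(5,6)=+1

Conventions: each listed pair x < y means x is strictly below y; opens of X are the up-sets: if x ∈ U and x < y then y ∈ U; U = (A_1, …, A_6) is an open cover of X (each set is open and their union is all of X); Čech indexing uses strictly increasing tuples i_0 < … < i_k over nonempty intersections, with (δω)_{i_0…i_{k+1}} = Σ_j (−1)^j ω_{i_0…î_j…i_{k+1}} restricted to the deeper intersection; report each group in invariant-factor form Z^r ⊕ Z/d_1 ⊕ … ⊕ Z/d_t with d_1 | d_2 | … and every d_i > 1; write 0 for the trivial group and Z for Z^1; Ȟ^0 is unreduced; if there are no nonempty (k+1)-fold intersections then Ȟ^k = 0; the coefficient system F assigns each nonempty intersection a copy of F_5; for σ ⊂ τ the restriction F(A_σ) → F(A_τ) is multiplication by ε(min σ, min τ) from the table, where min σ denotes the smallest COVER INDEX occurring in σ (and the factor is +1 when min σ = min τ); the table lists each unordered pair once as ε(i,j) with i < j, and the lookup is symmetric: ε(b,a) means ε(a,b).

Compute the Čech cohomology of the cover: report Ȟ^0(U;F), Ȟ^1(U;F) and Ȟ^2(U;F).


nerve of the cover:
  A12={t6} A14={t8} A15={t3} A16={t1} A23={t4} A34={t2} A56={t5}
C dims 6,7; δ0: rk_F5 6
Ȟ^0 = (6 − 6) − 0 = 0, so Ȟ^0 ≅ 0
Ȟ^1 = (7 − 0) − 6 = 1, so Ȟ^1 ≅ Z/5
Ȟ^2 = (0 − 0) − 0 = 0, so Ȟ^2 ≅ 0

Ȟ^0 = 0,  Ȟ^1 = Z/5,  Ȟ^2 = 0


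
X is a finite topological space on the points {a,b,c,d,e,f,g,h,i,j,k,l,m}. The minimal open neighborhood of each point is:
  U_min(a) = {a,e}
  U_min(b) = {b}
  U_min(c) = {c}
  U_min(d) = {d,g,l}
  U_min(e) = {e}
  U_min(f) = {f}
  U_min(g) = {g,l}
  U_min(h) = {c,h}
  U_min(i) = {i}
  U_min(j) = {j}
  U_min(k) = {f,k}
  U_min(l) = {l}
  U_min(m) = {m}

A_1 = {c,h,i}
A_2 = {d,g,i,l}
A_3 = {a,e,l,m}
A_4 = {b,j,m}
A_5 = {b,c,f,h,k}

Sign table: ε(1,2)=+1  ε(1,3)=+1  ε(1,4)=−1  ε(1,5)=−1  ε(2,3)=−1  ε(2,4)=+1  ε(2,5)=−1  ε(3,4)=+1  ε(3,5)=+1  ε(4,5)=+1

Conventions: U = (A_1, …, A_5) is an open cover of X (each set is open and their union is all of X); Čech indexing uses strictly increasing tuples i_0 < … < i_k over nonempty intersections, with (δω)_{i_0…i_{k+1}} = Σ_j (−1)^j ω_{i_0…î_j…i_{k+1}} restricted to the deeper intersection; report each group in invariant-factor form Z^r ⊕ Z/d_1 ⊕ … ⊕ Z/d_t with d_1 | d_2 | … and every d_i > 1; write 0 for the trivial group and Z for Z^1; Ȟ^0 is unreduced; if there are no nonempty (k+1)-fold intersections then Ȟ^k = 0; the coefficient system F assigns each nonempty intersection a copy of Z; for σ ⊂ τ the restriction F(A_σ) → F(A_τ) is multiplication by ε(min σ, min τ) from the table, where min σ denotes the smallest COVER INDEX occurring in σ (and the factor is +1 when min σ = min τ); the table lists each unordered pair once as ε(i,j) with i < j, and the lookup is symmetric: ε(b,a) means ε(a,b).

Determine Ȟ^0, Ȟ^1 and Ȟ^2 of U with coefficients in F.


nonempty overlaps:
  A12={i} A15={c,h} A23={l} A34={m} A45={b}
C dims 5,5; δ0: rk 4, SNF 1^4
degree 0: 5−4−0 = 1 → Ȟ^0 ≅ Z
degree 1: 5−0−4 = 1 → Ȟ^1 ≅ Z
degree 2: 0−0−0 = 0 → Ȟ^2 ≅ 0

Ȟ^0(U;F) ≅ Z; Ȟ^1(U;F) ≅ Z; Ȟ^2(U;F) ≅ 0


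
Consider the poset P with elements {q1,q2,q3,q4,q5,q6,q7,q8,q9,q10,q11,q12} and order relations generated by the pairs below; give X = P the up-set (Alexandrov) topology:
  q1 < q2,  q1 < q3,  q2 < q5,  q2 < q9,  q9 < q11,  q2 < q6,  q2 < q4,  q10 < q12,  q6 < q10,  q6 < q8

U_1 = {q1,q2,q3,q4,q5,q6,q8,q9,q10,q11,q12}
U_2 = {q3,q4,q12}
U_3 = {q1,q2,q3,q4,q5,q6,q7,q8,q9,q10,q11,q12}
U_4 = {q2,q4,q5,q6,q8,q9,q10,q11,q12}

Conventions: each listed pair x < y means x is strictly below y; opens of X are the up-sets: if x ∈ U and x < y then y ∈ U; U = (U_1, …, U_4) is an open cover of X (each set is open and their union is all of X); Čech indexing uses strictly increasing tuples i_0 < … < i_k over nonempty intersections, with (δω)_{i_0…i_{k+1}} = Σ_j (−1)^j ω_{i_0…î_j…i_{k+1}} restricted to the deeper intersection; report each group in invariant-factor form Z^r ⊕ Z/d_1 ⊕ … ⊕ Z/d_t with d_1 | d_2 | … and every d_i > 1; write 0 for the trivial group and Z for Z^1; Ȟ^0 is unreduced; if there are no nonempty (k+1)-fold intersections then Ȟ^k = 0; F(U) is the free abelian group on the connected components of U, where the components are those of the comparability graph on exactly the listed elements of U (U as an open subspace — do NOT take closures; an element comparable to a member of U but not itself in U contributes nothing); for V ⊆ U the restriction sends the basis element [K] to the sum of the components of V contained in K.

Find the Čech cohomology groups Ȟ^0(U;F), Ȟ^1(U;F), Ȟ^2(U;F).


intersection data:
  U12={q3,q4,q12} U13={q1,q2,q3,q4,q5,q6,q8,q9,q10,q11,q12} U14={q2,q4,q5,q6,q8,q9,q10,q11,q12} U23={q3,q4,q12} U24={q4,q12} U34={q2,q4,q5,q6,q8,q9,q10,q11,q12}
  U123={q3,q4,q12} U124={q4,q12} U134={q2,q4,q5,q6,q8,q9,q10,q11,q12} U234={q4,q12}
  U1234={q4,q12}
components per intersection:
  U1: {q1,q2,q3,q4,q5,q6,q8,q9,q10,q11,q12}
  U2: {q3} {q4} {q12}
  U3: {q1,q2,q3,q4,q5,q6,q8,q9,q10,q11,q12} {q7}
  U4: {q2,q4,q5,q6,q8,q9,q10,q11,q12}
  U12: {q3} {q4} {q12}
  U13: {q1,q2,q3,q4,q5,q6,q8,q9,q10,q11,q12}
  U14: {q2,q4,q5,q6,q8,q9,q10,q11,q12}
  U23: {q3} {q4} {q12}
  U24: {q4} {q12}
  U34: {q2,q4,q5,q6,q8,q9,q10,q11,q12}
  U123: {q3} {q4} {q12}
  U124: {q4} {q12}
  U134: {q2,q4,q5,q6,q8,q9,q10,q11,q12}
  U234: {q4} {q12}
  U1234: {q4} {q12}
C dims 7,11,8,2; δ0: rk 5, SNF 1^5; δ1: rk 6, SNF 1^6; δ2: rk 2, SNF 1^2
Ȟ^0 = (7 − 5) − 0 = 2, so Ȟ^0 ≅ Z^2
Ȟ^1 = (11 − 6) − 5 = 0, so Ȟ^1 ≅ 0
Ȟ^2 = (8 − 2) − 6 = 0, so Ȟ^2 ≅ 0

Ȟ^0(U;F) ≅ Z^2, Ȟ^1(U;F) ≅ 0 and Ȟ^2(U;F) ≅ 0


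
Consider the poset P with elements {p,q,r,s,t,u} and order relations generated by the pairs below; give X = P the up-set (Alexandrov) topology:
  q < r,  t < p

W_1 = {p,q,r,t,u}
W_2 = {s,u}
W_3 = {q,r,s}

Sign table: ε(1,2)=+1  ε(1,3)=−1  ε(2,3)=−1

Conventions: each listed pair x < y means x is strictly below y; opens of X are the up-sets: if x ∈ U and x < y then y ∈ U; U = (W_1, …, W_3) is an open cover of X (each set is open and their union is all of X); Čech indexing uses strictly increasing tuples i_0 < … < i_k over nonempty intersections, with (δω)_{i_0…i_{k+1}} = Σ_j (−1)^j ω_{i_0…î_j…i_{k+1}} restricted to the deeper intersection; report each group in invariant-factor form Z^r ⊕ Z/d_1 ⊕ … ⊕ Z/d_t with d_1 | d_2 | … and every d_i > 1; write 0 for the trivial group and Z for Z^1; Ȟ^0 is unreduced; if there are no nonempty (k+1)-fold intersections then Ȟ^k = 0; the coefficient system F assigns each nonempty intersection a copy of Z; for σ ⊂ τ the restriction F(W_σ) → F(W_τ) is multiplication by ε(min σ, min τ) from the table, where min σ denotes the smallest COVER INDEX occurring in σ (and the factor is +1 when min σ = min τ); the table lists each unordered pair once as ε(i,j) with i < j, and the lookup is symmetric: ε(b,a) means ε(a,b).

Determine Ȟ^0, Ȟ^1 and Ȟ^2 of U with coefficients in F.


nerve of the cover:
  W12={u} W13={q,r} W23={s}
C dims 3,3; δ0: rk 2, SNF 1^2
Ȟ^0 = (3 − 2) − 0 = 1, so Ȟ^0 ≅ Z
Ȟ^1 = (3 − 0) − 2 = 1, so Ȟ^1 ≅ Z
Ȟ^2 = (0 − 0) − 0 = 0, so Ȟ^2 ≅ 0

Ȟ^0(U;F) ≅ Z, Ȟ^1(U;F) ≅ Z, Ȟ^2(U;F) ≅ 0


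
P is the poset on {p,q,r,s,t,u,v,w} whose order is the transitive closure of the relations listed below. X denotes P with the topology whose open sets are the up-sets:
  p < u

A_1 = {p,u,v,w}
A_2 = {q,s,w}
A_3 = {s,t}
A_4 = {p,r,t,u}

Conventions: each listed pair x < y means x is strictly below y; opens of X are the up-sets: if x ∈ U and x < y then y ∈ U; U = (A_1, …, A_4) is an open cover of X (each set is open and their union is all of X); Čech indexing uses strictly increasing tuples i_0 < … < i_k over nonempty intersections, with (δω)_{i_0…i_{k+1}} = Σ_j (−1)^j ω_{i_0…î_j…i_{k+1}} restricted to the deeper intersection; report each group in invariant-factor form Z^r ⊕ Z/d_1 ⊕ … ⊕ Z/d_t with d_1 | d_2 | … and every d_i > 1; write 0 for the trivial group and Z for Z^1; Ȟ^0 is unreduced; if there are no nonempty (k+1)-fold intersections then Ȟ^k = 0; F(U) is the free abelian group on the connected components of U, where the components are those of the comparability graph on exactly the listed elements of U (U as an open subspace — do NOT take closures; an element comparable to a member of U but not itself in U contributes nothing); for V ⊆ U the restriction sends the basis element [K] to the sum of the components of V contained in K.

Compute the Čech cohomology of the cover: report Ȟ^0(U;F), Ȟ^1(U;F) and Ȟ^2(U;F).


nerve of the cover:
  A12={w} A14={p,u} A23={s} A34={t}
components per intersection:
  A1: {p,u} {v} {w}
  A2: {q} {s} {w}
  A3: {s} {t}
  A4: {p,u} {r} {t}
  A12: {w}
  A14: {p,u}
  A23: {s}
  A34: {t}
C dims 11,4; δ0: rk 4, SNF 1^4
Ȟ^0 = (11 − 4) − 0 = 7, so Ȟ^0 ≅ Z^7
Ȟ^1 = (4 − 0) − 4 = 0, so Ȟ^1 ≅ 0
Ȟ^2 = (0 − 0) − 0 = 0, so Ȟ^2 ≅ 0

Ȟ^0 ≅ Z^7, Ȟ^1 ≅ 0 and Ȟ^2 ≅ 0


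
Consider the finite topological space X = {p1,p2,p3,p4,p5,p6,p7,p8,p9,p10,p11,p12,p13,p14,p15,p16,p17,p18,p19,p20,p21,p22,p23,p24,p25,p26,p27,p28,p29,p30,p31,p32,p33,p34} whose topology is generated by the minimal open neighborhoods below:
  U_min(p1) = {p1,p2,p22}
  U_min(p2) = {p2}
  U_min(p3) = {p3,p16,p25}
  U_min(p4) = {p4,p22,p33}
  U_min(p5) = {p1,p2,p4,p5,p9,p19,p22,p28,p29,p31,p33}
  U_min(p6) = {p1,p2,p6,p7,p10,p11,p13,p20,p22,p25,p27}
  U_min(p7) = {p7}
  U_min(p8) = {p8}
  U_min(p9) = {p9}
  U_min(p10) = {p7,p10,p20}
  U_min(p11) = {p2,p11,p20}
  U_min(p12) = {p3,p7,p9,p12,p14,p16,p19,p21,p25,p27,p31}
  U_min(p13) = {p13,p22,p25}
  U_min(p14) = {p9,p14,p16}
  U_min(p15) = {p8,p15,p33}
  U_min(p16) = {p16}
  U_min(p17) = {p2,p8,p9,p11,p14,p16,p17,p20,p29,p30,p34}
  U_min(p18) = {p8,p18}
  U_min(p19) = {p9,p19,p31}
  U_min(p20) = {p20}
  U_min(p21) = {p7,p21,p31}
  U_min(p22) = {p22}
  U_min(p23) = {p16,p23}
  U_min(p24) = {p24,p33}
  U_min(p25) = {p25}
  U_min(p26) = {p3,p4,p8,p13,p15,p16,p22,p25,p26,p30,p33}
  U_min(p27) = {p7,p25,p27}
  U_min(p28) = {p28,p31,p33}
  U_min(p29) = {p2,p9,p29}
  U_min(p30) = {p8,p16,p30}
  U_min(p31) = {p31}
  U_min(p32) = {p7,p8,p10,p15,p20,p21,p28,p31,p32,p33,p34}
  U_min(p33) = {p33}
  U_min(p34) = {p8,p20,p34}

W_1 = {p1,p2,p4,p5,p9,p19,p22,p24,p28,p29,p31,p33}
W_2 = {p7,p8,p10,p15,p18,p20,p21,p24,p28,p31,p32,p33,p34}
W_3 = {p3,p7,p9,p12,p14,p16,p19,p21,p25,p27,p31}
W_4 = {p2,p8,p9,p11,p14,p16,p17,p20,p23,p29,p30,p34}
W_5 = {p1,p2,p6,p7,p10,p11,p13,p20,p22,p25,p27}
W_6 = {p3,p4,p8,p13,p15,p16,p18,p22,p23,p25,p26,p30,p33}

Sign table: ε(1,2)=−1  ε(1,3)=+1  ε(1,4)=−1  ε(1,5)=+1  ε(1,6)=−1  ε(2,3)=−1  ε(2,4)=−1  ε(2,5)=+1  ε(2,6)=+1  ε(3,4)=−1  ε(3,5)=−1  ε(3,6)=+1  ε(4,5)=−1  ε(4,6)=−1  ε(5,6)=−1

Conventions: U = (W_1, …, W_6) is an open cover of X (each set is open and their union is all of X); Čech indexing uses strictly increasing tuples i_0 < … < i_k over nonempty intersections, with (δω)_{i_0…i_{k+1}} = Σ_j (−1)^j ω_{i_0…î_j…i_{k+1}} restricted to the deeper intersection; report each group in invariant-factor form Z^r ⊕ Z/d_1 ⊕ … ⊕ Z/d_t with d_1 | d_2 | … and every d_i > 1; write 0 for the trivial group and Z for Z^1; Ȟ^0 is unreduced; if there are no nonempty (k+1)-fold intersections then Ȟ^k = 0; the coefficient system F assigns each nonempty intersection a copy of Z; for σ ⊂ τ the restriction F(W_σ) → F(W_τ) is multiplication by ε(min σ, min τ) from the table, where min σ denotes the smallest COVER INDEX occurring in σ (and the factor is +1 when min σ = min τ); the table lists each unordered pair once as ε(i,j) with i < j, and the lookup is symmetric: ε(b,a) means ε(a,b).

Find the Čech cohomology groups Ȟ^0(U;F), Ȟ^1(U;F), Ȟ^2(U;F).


Ȟ^0 ≅ 0,  Ȟ^1 ≅ Z/2,  Ȟ^2 ≅ Z

cover nerve:
  W12={p24,p28,p31,p33} W13={p9,p19,p31} W14={p2,p9,p29} W15={p1,p2,p22} W16={p4,p22,p33} W23={p7,p21,p31} W24={p8,p20,p34} W25={p7,p10,p20} W26={p8,p15,p18,p33} W34={p9,p14,p16} W35={p7,p25,p27} W36={p3,p16,p25} W45={p2,p11,p20} W46={p8,p16,p23,p30} W56={p13,p22,p25}
  W123={p31} W126={p33} W134={p9} W145={p2} W156={p22} W235={p7} W245={p20} W246={p8} W346={p16} W356={p25}
C dims 6,15,10; δ0: rk 6, SNF 1^5·2; δ1: rk 9, SNF 1^9
Ȟ^0: (6−6)−0=0 ⇒ 0
Ȟ^1: (15−9)−6=0 plus torsion [2] ⇒ Z/2
Ȟ^2: (10−0)−9=1 ⇒ Z


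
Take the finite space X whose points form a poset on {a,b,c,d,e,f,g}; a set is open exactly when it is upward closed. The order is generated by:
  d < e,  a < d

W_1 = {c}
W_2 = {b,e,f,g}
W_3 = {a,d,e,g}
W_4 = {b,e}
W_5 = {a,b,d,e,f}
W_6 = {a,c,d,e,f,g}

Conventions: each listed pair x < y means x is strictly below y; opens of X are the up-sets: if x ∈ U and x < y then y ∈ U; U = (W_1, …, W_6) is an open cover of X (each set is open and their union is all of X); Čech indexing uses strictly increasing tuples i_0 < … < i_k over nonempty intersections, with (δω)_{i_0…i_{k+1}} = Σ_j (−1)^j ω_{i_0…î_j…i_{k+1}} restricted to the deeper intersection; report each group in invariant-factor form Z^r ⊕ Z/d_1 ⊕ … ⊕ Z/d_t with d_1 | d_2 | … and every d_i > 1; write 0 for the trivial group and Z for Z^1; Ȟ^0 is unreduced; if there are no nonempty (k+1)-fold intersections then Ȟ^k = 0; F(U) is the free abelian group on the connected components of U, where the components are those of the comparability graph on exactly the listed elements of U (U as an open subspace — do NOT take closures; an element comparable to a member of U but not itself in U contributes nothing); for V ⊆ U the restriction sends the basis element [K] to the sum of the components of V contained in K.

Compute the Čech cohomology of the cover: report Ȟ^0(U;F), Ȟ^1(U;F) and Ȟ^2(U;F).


cover nerve:
  W16={c} W23={e,g} W24={b,e} W25={b,e,f} W26={e,f,g} W34={e} W35={a,d,e} W36={a,d,e,g} W45={b,e} W46={e} W56={a,d,e,f}
  W234={e} W235={e} W236={e,g} W245={b,e} W246={e} W256={e,f} W345={e} W346={e} W356={a,d,e} W456={e}
  W2345={e} W2346={e} W2356={e} W2456={e} W3456={e}
  W23456={e}
components per intersection:
  W1: {c}
  W2: {b} {e} {f} {g}
  W3: {a,d,e} {g}
  W4: {b} {e}
  W5: {a,d,e} {b} {f}
  W6: {a,d,e} {c} {f} {g}
  W16: {c}
  W23: {e} {g}
  W24: {b} {e}
  W25: {b} {e} {f}
  W26: {e} {f} {g}
  W34: {e}
  W35: {a,d,e}
  W36: {a,d,e} {g}
  W45: {b} {e}
  W46: {e}
  W56: {a,d,e} {f}
  W234: {e}
  W235: {e}
  W236: {e} {g}
  W245: {b} {e}
  W246: {e}
  W256: {e} {f}
  W345: {e}
  W346: {e}
  W356: {a,d,e}
  W456: {e}
  W2345: {e}
  W2346: {e}
  W2356: {e}
  W2456: {e}
  W3456: {e}
  W23456: {e}
C dims 16,20,13,5; δ0: rk 11, SNF 1^11; δ1: rk 9, SNF 1^9; δ2: rk 4, SNF 1^4
Ȟ^0: (16−11)−0=5 ⇒ Z^5
Ȟ^1: (20−9)−11=0 ⇒ 0
Ȟ^2: (13−4)−9=0 ⇒ 0

Ȟ^0 = Z^5; Ȟ^1 = 0; Ȟ^2 = 0


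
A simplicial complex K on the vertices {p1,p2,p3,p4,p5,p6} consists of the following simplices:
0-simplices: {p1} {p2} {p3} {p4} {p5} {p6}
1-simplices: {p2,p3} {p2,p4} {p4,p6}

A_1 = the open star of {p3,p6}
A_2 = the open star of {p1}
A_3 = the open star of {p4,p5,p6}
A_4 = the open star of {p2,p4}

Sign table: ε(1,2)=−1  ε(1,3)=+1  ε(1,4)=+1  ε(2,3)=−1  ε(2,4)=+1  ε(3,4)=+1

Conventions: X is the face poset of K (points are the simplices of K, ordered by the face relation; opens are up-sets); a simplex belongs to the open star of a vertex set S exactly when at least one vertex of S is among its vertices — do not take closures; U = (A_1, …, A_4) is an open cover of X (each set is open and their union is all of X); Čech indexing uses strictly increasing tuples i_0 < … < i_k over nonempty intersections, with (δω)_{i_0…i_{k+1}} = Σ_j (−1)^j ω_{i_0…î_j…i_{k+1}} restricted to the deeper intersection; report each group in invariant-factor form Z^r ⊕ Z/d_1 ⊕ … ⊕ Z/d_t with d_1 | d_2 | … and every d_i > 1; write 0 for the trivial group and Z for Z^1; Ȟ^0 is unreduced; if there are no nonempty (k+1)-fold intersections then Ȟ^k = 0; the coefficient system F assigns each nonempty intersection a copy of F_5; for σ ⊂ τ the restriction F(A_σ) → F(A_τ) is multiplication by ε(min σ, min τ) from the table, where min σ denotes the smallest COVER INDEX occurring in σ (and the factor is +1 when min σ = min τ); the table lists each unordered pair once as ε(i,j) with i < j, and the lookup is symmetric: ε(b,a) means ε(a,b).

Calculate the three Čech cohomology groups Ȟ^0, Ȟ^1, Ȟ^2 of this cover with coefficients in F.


cover nerve:
  A1={{p3},{p6},{p2,p3},{p4,p6}} A2={{p1}} A3={{p4},{p5},{p6},{p2,p4},{p4,p6}} A4={{p2},{p4},{p2,p3},{p2,p4},{p4,p6}}
  A13={{p6},{p4,p6}} A14={{p2,p3},{p4,p6}} A34={{p4},{p2,p4},{p4,p6}}
  A134={{p4,p6}}
C dims 4,3,1; δ0: rk_F5 2; δ1: rk_F5 1
Ȟ^0: (4−2)−0=2 ⇒ Z/5 ⊕ Z/5
Ȟ^1: (3−1)−2=0 ⇒ 0
Ȟ^2: (1−0)−1=0 ⇒ 0

Ȟ^0 ≅ Z/5 ⊕ Z/5, Ȟ^1 ≅ 0, Ȟ^2 ≅ 0


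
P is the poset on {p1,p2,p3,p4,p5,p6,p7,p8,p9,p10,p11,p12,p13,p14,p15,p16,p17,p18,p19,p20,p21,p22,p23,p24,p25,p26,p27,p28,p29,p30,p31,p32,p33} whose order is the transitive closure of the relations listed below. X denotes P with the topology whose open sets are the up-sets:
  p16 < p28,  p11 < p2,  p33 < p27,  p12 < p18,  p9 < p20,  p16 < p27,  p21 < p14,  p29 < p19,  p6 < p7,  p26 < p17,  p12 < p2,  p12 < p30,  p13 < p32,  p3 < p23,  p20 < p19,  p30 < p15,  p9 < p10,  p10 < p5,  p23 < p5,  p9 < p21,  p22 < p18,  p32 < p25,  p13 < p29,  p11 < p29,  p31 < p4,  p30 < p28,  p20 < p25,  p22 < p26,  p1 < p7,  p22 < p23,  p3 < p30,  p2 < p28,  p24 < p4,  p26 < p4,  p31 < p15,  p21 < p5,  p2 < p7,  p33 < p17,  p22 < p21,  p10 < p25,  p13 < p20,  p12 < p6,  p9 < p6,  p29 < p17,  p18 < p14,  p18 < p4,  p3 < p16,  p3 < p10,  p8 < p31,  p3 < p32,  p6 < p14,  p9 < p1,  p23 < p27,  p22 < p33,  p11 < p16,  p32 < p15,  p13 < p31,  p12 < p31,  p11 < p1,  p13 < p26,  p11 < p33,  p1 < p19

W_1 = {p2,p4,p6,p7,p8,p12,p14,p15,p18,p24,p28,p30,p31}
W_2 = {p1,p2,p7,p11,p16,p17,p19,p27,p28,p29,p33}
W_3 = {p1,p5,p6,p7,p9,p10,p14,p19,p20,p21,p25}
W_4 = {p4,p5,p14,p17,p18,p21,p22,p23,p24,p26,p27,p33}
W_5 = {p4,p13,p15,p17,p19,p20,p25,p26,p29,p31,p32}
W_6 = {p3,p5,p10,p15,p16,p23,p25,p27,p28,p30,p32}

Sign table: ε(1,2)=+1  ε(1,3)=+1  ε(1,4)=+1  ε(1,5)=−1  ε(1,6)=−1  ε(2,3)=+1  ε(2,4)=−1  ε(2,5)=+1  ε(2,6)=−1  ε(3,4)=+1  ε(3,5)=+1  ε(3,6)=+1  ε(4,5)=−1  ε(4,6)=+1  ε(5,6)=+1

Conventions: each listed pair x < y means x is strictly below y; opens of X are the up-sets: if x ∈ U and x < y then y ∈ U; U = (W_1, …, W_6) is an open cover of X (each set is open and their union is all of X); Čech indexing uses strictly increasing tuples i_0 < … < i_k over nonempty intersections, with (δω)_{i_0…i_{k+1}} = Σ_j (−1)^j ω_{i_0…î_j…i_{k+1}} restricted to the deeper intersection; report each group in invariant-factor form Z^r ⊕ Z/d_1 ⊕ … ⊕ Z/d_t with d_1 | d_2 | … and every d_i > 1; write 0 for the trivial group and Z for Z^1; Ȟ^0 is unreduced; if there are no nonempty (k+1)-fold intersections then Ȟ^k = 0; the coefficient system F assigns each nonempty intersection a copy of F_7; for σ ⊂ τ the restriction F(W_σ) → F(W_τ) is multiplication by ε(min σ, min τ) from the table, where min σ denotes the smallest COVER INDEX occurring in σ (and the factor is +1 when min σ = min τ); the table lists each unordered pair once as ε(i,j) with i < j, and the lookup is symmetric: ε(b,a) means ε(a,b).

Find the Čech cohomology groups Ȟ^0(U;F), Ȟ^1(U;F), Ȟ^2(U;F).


Ȟ^0(U;F) ≅ 0, Ȟ^1(U;F) ≅ 0 and Ȟ^2(U;F) ≅ Z/7

nerve of the cover:
  W12={p2,p7,p28} W13={p6,p7,p14} W14={p4,p14,p18,p24} W15={p4,p15,p31} W16={p15,p28,p30} W23={p1,p7,p19} W24={p17,p27,p33} W25={p17,p19,p29} W26={p16,p27,p28} W34={p5,p14,p21} W35={p19,p20,p25} W36={p5,p10,p25} W45={p4,p17,p26} W46={p5,p23,p27} W56={p15,p25,p32}
  W123={p7} W126={p28} W134={p14} W145={p4} W156={p15} W235={p19} W245={p17} W246={p27} W346={p5} W356={p25}
C dims 6,15,10; δ0: rk_F7 6; δ1: rk_F7 9
Ȟ^0 = (6 − 6) − 0 = 0, so Ȟ^0 ≅ 0
Ȟ^1 = (15 − 9) − 6 = 0, so Ȟ^1 ≅ 0
Ȟ^2 = (10 − 0) − 9 = 1, so Ȟ^2 ≅ Z/7


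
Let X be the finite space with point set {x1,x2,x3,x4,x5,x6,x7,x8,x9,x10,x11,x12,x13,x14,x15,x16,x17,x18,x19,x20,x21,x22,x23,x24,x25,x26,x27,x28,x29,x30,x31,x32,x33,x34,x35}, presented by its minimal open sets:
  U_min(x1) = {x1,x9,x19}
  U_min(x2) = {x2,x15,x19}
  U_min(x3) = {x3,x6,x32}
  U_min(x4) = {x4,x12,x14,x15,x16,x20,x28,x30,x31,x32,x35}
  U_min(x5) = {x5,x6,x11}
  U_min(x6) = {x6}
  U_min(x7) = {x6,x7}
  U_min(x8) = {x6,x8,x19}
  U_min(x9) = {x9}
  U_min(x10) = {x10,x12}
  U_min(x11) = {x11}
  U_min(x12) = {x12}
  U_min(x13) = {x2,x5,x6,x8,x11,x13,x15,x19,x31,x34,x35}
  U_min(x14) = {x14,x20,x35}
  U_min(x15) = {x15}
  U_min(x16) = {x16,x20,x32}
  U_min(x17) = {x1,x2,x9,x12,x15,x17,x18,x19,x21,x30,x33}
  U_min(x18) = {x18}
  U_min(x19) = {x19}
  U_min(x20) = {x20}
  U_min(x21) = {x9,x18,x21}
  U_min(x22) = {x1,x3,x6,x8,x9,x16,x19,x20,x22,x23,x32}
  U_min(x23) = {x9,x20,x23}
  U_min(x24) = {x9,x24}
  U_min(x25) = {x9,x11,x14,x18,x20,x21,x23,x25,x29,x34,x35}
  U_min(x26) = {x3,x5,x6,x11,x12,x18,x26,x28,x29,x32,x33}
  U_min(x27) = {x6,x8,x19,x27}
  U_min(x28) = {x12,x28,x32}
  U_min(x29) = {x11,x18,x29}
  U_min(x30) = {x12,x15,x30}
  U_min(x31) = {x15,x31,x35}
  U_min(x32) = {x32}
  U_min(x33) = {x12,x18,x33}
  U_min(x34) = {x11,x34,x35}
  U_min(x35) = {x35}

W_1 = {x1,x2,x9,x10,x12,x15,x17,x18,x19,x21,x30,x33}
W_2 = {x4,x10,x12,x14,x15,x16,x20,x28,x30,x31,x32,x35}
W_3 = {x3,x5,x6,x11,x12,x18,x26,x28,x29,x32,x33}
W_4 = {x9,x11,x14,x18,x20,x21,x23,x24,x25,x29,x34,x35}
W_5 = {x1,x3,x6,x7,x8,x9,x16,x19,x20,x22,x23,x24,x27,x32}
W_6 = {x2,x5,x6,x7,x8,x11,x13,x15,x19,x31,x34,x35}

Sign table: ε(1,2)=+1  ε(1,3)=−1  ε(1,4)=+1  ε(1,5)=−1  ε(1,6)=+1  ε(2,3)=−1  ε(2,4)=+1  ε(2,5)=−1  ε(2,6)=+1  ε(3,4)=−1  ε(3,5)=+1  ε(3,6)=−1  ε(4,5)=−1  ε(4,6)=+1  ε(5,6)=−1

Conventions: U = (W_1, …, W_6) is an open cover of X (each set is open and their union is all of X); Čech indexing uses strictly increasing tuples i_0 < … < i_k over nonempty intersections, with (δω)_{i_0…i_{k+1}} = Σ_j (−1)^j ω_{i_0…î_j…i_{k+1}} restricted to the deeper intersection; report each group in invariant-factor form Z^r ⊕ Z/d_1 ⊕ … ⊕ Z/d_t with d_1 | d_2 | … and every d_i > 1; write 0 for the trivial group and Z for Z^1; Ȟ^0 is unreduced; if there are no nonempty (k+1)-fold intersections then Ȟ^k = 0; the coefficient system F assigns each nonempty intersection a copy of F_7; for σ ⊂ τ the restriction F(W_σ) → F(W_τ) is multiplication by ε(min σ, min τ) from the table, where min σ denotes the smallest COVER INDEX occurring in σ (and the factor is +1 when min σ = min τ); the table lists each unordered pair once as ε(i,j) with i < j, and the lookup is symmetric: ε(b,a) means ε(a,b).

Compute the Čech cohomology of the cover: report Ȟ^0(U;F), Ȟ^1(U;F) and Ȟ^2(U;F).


Ȟ^0 ≅ Z/7,  Ȟ^1 ≅ 0,  Ȟ^2 ≅ 0

nonempty overlaps:
  W12={x10,x12,x15,x30} W13={x12,x18,x33} W14={x9,x18,x21} W15={x1,x9,x19} W16={x2,x15,x19} W23={x12,x28,x32} W24={x14,x20,x35} W25={x16,x20,x32} W26={x15,x31,x35} W34={x11,x18,x29} W35={x3,x6,x32} W36={x5,x6,x11} W45={x9,x20,x23,x24} W46={x11,x34,x35} W56={x6,x7,x8,x19}
  W123={x12} W126={x15} W134={x18} W145={x9} W156={x19} W235={x32} W245={x20} W246={x35} W346={x11} W356={x6}
C dims 6,15,10; δ0: rk_F7 5; δ1: rk_F7 10
degree 0: 6−5−0 = 1 → Ȟ^0 ≅ Z/7
degree 1: 15−10−5 = 0 → Ȟ^1 ≅ 0
degree 2: 10−0−10 = 0 → Ȟ^2 ≅ 0


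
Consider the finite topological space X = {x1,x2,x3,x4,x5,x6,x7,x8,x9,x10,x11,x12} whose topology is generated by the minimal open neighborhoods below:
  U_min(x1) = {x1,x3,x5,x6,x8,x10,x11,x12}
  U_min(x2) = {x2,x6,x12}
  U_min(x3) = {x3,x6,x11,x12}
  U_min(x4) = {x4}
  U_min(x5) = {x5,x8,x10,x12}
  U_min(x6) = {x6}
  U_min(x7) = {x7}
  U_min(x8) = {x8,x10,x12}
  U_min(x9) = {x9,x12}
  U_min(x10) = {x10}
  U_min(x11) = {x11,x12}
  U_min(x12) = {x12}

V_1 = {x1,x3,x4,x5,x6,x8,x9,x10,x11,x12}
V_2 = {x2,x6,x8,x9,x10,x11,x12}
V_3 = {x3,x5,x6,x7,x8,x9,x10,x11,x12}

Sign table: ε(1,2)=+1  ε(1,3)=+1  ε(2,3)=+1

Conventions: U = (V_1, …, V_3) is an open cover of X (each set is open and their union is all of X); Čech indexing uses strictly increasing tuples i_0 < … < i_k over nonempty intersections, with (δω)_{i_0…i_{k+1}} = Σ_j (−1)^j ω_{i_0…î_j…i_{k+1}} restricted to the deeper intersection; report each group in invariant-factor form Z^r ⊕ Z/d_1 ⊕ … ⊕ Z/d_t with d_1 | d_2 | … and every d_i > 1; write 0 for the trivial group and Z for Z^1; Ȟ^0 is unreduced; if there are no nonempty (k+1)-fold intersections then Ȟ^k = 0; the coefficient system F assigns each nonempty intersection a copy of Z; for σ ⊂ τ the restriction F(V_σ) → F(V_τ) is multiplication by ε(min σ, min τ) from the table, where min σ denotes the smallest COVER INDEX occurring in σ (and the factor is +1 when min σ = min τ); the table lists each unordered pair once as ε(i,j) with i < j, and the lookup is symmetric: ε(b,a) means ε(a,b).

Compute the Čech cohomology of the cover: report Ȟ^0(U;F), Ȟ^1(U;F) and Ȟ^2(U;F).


nonempty intersections:
  V12={x6,x8,x9,x10,x11,x12} V13={x3,x5,x6,x8,x9,x10,x11,x12} V23={x6,x8,x9,x10,x11,x12}
  V123={x6,x8,x9,x10,x11,x12}
C dims 3,3,1; δ0: rk 2, SNF 1^2; δ1: rk 1, SNF 1^1
Ȟ^0: (3−2)−0=1 ⇒ Z
Ȟ^1: (3−1)−2=0 ⇒ 0
Ȟ^2: (1−0)−1=0 ⇒ 0

Ȟ^0 = Z,  Ȟ^1 = 0,  Ȟ^2 = 0


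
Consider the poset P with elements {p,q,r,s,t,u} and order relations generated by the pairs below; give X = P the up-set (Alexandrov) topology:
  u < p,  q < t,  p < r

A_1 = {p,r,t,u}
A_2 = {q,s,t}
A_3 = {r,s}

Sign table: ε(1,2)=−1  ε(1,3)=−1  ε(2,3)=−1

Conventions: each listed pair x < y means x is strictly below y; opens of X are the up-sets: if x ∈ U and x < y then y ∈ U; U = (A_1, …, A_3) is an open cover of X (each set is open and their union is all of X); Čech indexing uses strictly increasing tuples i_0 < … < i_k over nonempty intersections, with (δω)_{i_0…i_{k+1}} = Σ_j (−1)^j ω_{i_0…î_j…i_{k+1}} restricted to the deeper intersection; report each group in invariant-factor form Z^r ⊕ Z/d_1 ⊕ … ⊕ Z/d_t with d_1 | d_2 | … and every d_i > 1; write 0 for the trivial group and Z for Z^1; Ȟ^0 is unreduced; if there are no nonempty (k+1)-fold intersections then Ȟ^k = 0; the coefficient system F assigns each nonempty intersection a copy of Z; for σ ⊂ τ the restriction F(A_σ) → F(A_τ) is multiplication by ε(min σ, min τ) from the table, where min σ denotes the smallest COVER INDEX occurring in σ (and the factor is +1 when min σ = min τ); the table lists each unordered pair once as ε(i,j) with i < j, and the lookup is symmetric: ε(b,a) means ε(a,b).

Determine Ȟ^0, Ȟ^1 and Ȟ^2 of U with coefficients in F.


intersection data:
  A12={t} A13={r} A23={s}
C dims 3,3; δ0: rk 3, SNF 1^2·2
Ȟ^0 = (3 − 3) − 0 = 0, so Ȟ^0 ≅ 0
Ȟ^1 = (3 − 0) − 3 = 0 plus torsion [2], so Ȟ^1 ≅ Z/2
Ȟ^2 = (0 − 0) − 0 = 0, so Ȟ^2 ≅ 0

Ȟ^0 ≅ 0, Ȟ^1 ≅ Z/2 and Ȟ^2 ≅ 0


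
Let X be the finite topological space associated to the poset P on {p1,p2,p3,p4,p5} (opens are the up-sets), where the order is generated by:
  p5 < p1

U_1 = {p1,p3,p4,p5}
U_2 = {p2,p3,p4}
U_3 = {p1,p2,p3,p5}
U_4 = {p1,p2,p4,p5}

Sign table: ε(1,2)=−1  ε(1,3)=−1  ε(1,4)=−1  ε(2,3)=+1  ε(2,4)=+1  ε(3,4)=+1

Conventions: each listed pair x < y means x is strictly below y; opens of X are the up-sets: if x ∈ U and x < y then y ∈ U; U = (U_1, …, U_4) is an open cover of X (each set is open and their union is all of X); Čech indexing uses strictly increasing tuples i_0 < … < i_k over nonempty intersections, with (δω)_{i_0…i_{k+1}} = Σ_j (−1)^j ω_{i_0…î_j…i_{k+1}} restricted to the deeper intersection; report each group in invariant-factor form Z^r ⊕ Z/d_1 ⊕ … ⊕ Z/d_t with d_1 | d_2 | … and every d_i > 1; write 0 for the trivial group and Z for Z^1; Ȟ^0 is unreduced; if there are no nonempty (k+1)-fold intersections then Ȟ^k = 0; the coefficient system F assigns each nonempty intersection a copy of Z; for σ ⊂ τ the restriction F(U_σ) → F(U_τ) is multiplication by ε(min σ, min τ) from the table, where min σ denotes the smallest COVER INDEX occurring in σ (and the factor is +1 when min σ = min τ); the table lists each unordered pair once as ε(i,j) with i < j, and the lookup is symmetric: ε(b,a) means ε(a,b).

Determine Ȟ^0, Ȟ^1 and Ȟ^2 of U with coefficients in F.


Ȟ^0 = Z; Ȟ^1 = 0; Ȟ^2 = Z

nonempty overlaps:
  U12={p3,p4} U13={p1,p3,p5} U14={p1,p4,p5} U23={p2,p3} U24={p2,p4} U34={p1,p2,p5}
  U123={p3} U124={p4} U134={p1,p5} U234={p2}
C dims 4,6,4; δ0: rk 3, SNF 1^3; δ1: rk 3, SNF 1^3
degree 0: 4−3−0 = 1 → Ȟ^0 ≅ Z
degree 1: 6−3−3 = 0 → Ȟ^1 ≅ 0
degree 2: 4−0−3 = 1 → Ȟ^2 ≅ Z


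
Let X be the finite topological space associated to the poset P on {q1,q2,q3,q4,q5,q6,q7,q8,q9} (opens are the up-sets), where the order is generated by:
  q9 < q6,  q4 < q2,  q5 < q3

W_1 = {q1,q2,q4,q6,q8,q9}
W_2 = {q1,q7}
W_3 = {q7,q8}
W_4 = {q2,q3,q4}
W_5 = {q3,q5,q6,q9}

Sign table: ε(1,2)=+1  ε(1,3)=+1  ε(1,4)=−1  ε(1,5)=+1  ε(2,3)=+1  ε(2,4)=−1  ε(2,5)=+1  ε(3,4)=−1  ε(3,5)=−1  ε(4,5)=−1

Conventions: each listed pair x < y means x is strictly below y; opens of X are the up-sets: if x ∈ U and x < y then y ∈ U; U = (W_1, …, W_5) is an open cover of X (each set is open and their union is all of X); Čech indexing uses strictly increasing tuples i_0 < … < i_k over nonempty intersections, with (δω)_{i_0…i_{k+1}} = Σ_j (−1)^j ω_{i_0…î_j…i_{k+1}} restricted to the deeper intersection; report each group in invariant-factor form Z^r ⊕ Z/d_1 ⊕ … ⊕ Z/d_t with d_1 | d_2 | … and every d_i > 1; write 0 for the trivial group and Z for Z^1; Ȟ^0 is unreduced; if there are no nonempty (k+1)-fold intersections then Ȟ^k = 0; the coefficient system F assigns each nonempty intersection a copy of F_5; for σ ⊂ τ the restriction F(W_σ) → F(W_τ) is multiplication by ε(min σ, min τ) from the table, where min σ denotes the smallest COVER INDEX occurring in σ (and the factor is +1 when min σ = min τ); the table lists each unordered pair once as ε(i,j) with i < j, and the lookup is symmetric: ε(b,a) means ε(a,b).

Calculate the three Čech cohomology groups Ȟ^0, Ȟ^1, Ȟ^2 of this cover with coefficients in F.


Ȟ^0 ≅ Z/5,  Ȟ^1 ≅ Z/5 ⊕ Z/5,  Ȟ^2 ≅ 0

cover nerve:
  W12={q1} W13={q8} W14={q2,q4} W15={q6,q9} W23={q7} W45={q3}
C dims 5,6; δ0: rk_F5 4
Ȟ^0: (5−4)−0=1 ⇒ Z/5
Ȟ^1: (6−0)−4=2 ⇒ Z/5 ⊕ Z/5
Ȟ^2: (0−0)−0=0 ⇒ 0


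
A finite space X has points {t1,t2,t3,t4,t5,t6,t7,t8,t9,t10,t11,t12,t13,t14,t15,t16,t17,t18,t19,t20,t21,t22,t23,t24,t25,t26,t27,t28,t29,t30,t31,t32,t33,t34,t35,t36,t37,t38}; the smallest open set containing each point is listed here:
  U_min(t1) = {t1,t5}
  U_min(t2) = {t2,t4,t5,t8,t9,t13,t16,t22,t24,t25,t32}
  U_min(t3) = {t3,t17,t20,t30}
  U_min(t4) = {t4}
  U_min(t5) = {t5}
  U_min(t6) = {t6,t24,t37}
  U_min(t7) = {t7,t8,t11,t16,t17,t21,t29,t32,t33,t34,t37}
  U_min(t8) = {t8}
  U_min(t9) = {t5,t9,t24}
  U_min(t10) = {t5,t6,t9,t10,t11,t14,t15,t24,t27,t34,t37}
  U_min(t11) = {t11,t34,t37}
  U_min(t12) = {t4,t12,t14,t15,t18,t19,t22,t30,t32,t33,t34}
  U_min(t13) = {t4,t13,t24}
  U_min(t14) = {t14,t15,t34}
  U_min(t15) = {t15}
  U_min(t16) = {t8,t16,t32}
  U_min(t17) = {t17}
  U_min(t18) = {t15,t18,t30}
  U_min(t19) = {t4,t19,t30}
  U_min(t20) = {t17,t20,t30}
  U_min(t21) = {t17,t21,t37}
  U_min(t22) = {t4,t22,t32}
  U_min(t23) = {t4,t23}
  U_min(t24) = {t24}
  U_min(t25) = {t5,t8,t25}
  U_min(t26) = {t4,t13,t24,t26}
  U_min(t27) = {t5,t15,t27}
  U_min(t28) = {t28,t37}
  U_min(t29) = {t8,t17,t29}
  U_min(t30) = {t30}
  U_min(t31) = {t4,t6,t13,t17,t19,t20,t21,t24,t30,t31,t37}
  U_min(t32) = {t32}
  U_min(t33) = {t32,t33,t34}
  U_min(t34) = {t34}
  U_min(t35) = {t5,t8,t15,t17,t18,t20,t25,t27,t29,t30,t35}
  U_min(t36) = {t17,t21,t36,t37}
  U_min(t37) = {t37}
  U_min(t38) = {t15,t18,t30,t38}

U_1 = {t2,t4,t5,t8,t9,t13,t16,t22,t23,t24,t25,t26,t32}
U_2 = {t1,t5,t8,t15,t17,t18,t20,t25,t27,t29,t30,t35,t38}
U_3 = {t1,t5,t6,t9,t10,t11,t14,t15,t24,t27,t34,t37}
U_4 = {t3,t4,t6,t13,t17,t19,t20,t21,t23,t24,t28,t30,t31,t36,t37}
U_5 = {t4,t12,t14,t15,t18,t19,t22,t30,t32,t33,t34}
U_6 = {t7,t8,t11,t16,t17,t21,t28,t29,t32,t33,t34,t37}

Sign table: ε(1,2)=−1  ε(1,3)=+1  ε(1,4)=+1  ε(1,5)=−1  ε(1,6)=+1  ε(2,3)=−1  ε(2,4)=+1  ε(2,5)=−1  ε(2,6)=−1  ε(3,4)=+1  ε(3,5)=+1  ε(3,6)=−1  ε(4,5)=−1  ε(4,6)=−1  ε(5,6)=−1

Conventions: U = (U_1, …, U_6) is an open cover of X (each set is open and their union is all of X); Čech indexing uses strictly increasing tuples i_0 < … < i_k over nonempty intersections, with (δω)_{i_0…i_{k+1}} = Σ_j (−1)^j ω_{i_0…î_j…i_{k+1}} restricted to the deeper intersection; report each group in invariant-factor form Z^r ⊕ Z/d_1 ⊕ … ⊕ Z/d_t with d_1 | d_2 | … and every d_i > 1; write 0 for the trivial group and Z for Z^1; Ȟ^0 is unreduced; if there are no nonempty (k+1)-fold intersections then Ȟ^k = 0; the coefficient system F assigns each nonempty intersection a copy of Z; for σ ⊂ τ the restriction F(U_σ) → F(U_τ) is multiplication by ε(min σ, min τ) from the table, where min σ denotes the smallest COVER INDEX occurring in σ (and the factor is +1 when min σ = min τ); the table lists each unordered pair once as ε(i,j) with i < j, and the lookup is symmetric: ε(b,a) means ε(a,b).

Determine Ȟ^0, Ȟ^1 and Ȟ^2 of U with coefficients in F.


Ȟ^0 ≅ 0,  Ȟ^1 ≅ Z/2,  Ȟ^2 ≅ Z

nonempty intersections:
  U12={t5,t8,t25} U13={t5,t9,t24} U14={t4,t13,t23,t24} U15={t4,t22,t32} U16={t8,t16,t32} U23={t1,t5,t15,t27} U24={t17,t20,t30} U25={t15,t18,t30} U26={t8,t17,t29} U34={t6,t24,t37} U35={t14,t15,t34} U36={t11,t34,t37} U45={t4,t19,t30} U46={t17,t21,t28,t37} U56={t32,t33,t34}
  U123={t5} U126={t8} U134={t24} U145={t4} U156={t32} U235={t15} U245={t30} U246={t17} U346={t37} U356={t34}
C dims 6,15,10; δ0: rk 6, SNF 1^5·2; δ1: rk 9, SNF 1^9
Ȟ^0: (6−6)−0=0 ⇒ 0
Ȟ^1: (15−9)−6=0 plus torsion [2] ⇒ Z/2
Ȟ^2: (10−0)−9=1 ⇒ Z


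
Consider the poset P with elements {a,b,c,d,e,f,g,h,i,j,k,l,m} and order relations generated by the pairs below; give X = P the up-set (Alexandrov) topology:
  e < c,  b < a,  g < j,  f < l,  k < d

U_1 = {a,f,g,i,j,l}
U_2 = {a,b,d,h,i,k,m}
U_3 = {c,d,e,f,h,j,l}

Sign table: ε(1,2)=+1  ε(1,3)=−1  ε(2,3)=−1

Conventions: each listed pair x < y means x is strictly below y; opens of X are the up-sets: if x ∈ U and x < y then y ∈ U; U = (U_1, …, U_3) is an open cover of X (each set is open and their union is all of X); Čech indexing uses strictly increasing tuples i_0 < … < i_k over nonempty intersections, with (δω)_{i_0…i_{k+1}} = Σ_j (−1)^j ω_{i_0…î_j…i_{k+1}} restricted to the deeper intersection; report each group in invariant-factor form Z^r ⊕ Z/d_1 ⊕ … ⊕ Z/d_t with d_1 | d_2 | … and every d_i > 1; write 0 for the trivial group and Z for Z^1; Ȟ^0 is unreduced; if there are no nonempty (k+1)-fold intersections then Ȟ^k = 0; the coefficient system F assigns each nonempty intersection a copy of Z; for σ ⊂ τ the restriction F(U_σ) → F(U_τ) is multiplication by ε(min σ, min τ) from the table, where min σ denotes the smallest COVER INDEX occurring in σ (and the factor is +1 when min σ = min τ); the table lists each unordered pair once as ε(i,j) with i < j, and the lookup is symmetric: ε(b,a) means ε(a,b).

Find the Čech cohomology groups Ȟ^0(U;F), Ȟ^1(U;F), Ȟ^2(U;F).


nerve simplices:
  U12={a,i} U13={f,j,l} U23={d,h}
C dims 3,3; δ0: rk 2, SNF 1^2
degree 0: 3−2−0 = 1 → Ȟ^0 ≅ Z
degree 1: 3−0−2 = 1 → Ȟ^1 ≅ Z
degree 2: 0−0−0 = 0 → Ȟ^2 ≅ 0

Ȟ^0(U;F) ≅ Z,  Ȟ^1(U;F) ≅ Z,  Ȟ^2(U;F) ≅ 0


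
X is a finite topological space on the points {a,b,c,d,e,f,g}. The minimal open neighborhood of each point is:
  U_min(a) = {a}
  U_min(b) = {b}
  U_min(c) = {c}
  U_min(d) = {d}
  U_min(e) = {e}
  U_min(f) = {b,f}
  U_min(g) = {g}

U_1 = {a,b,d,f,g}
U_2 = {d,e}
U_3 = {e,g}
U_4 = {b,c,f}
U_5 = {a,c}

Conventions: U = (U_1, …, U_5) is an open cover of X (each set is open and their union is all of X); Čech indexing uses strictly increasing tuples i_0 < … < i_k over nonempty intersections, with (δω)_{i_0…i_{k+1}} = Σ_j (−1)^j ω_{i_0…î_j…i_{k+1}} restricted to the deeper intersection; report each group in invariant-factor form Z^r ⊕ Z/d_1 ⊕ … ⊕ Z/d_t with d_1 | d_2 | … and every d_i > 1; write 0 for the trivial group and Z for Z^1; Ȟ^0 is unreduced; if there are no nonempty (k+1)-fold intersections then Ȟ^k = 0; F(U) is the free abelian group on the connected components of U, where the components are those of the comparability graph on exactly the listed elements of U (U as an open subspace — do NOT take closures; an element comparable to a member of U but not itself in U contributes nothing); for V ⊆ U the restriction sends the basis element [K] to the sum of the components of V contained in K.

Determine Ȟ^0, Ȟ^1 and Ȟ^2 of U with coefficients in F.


Ȟ^0 = Z^6, Ȟ^1 = 0 and Ȟ^2 = 0

cover nerve:
  U12={d} U13={g} U14={b,f} U15={a} U23={e} U45={c}
components per intersection:
  U1: {a} {b,f} {d} {g}
  U2: {d} {e}
  U3: {e} {g}
  U4: {b,f} {c}
  U5: {a} {c}
  U12: {d}
  U13: {g}
  U14: {b,f}
  U15: {a}
  U23: {e}
  U45: {c}
C dims 12,6; δ0: rk 6, SNF 1^6
Ȟ^0: (12−6)−0=6 ⇒ Z^6
Ȟ^1: (6−0)−6=0 ⇒ 0
Ȟ^2: (0−0)−0=0 ⇒ 0


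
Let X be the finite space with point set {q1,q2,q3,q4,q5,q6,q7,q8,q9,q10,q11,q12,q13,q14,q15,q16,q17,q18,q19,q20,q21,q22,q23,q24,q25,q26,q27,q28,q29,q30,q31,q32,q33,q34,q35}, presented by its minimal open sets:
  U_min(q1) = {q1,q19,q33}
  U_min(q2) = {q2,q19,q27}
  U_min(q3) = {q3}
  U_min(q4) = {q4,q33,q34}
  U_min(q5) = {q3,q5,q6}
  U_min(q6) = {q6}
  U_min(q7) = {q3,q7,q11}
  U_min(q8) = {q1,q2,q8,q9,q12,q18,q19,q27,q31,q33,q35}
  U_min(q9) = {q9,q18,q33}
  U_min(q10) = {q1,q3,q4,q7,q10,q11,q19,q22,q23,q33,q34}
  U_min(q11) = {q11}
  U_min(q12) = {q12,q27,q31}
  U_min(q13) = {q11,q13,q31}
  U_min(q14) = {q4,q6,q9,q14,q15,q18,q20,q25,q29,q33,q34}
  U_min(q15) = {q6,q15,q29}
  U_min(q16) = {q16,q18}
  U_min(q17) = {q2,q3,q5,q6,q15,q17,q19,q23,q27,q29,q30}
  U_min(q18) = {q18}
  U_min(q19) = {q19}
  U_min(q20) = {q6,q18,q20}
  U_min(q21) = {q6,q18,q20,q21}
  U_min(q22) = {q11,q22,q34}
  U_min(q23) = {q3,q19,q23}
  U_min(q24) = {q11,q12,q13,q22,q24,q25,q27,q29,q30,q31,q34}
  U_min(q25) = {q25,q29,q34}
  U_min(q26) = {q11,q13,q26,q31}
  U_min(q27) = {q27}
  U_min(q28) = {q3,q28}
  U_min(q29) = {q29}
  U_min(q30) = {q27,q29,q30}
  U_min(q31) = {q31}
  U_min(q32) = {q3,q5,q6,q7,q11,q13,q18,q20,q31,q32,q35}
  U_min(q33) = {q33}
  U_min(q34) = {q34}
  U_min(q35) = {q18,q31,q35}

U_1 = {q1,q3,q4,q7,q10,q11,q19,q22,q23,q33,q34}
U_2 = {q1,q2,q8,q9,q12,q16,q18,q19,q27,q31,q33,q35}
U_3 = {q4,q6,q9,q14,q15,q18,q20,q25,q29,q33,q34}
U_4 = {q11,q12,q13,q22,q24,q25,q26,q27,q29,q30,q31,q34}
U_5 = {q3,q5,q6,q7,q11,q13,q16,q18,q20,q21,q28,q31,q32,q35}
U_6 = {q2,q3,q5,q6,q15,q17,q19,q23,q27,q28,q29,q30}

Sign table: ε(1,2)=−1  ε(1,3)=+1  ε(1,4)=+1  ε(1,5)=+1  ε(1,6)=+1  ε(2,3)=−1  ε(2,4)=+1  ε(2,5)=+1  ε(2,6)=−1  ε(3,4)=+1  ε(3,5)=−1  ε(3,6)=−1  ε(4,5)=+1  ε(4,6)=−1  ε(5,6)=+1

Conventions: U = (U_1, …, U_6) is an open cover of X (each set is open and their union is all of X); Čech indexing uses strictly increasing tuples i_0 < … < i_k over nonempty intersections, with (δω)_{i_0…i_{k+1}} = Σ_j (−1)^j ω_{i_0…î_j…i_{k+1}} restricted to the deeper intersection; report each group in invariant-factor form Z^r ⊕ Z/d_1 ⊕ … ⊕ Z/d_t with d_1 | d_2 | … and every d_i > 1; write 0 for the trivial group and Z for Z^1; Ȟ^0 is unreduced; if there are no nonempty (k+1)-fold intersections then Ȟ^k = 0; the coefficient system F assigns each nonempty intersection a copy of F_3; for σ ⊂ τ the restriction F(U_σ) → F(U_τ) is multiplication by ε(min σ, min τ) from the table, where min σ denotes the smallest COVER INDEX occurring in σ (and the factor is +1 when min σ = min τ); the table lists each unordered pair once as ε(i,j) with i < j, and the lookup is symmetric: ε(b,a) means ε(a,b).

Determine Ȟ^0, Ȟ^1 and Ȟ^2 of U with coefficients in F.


Ȟ^0 ≅ 0, Ȟ^1 ≅ 0 and Ȟ^2 ≅ Z/3

nonempty overlaps:
  U12={q1,q19,q33} U13={q4,q33,q34} U14={q11,q22,q34} U15={q3,q7,q11} U16={q3,q19,q23} U23={q9,q18,q33} U24={q12,q27,q31} U25={q16,q18,q31,q35} U26={q2,q19,q27} U34={q25,q29,q34} U35={q6,q18,q20} U36={q6,q15,q29} U45={q11,q13,q31} U46={q27,q29,q30} U56={q3,q5,q6,q28}
  U123={q33} U126={q19} U134={q34} U145={q11} U156={q3} U235={q18} U245={q31} U246={q27} U346={q29} U356={q6}
C dims 6,15,10; δ0: rk_F3 6; δ1: rk_F3 9
degree 0: 6−6−0 = 0 → Ȟ^0 ≅ 0
degree 1: 15−9−6 = 0 → Ȟ^1 ≅ 0
degree 2: 10−0−9 = 1 → Ȟ^2 ≅ Z/3
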